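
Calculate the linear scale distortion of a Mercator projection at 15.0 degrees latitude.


SF = 1 / cos(15.0) = 1 / 0.965926 = 1.035

1.035


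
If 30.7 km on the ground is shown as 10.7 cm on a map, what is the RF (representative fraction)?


ground = 30.7 km = 3070000 cm; RF denominator = ground / map = 3070000 / 10.7 ≈ 286916; RF = 1:286916

1:286916


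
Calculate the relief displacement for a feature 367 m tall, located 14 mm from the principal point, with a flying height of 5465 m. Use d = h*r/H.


d = h * r / H = 367 * 14 / 5465 = 0.94 mm

0.94 mm


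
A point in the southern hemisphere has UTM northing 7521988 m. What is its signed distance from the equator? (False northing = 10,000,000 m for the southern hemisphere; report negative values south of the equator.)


For southern: actual = 7521988 - 10000000 = -2478012 m

-2478012 m


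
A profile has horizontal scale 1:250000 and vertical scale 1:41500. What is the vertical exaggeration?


VE = horizontal_scale / vertical_scale = 250000 / 41500 ≈ 6.0

6.0x


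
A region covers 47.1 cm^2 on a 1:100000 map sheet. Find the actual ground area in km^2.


ground_area = 47.1 * (100000/100)^2 = 47100000.0 m^2 = 47.1 km^2

47.1 km^2


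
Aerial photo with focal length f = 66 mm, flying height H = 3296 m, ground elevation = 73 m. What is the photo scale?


scale = f / (H - h) = 66 mm / 3223 m = 66 / 3223000 = 1:48833

1:48833


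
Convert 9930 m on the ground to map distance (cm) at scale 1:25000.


map_cm = 9930 * 100 / 25000 = 39.72 cm

39.72 cm


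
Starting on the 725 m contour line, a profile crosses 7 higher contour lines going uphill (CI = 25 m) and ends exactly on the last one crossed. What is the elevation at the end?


elevation = 725 + 7 * 25 = 900 m

900 m


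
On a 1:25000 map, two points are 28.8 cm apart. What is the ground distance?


ground = 28.8 cm * 25000 / 100 = 7200.0 m = 7.2 km

7.2 km


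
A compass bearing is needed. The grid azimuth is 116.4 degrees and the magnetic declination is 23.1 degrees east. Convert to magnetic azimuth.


magnetic azimuth = grid azimuth - declination (east +ve)
mag_az = 116.4 - 23.1 = 93.3 degrees

93.3 degrees


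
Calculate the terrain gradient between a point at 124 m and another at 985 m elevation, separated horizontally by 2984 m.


gradient = (985 - 124) / 2984 = 861 / 2984 = 0.2885

0.2885


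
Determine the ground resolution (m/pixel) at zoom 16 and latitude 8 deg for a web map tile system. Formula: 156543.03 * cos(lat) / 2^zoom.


res = 156543.03 * cos(8) / 2^16 = 156543.03 * 0.99026807 / 65536 = 2.37 m/pixel

2.37 m/pixel


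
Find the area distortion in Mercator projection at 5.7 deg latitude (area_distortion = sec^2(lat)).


area_distortion = 1/cos^2(5.7) = 1.01

1.01


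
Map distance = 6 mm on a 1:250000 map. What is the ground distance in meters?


ground = 6 mm * 250000 / 1000 = 1500.0 m

1500.0 m


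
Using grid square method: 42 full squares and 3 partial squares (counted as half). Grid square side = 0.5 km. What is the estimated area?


effective squares = 42 + 3 * 0.5 = 43.5
area = 43.5 * 0.25 = 10.875 km^2

10.875 km^2


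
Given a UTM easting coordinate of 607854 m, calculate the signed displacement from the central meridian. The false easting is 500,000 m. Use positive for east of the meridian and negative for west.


displacement = 607854 - 500000 = 107854 m

107854 m


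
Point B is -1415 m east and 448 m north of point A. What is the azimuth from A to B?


az = atan2(-1415, 448) = -72.4 deg
adjusted to 0-360: 287.6 degrees

287.6 degrees


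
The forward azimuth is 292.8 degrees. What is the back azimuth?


back azimuth = (292.8 + 180) mod 360 = 112.8 degrees

112.8 degrees


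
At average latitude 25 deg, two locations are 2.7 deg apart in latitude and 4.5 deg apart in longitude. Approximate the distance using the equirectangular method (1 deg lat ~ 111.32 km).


dlat_km = 2.7 * 111.32 = 300.564
dlon_km = 4.5 * 111.32 * cos(25) ≈ 454.006
dist = sqrt(300.564^2 + 454.006^2) ≈ 544.5 km

544.5 km


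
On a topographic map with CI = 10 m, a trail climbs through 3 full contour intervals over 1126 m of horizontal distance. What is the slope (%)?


elevation change = 3 * 10 = 30 m
slope = 30 / 1126 * 100 = 2.7%

2.7%


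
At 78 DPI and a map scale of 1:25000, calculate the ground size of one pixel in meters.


pixel_cm = 2.54 / 78 ≈ 0.032564 cm
ground = pixel_cm * 25000 / 100 = 2.54 * 25000 / (78 * 100) = 63500 / 7800 ≈ 8.14 m

8.14 m


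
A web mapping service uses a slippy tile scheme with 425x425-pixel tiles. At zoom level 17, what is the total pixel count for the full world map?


tiles per axis = 2^17 = 131072
total tiles = 131072^2 = 17179869184
pixels per axis = 131072 * 425 = 55705600
total pixels = 55705600^2 = 3103113871360000

3103113871360000 pixels


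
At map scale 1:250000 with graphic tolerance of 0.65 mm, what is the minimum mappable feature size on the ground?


ground = 0.65 mm * 250000 / 1000 = 162.5 m

162.5 m


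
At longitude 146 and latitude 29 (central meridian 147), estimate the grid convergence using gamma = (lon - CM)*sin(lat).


gamma = (146 - 147) * sin(29) = -1 * 0.48481 = -0.485 degrees

-0.485 degrees


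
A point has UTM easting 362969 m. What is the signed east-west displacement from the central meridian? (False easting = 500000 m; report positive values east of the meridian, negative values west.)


displacement = 362969 - 500000 = -137031 m

-137031 m


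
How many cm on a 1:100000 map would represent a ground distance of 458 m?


map_cm = 458 * 100 / 100000 = 0.458 cm ≈ 0.46 cm

0.46 cm


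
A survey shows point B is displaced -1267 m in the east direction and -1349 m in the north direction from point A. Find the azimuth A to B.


az = atan2(-1267, -1349) = -136.8 deg
adjusted to 0-360: 223.2 degrees

223.2 degrees


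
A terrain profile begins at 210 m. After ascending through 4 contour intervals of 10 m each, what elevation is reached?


elevation = 210 + 4 * 10 = 250 m

250 m


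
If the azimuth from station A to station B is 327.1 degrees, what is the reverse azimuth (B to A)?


back azimuth = (327.1 + 180) mod 360 = 147.1 degrees

147.1 degrees


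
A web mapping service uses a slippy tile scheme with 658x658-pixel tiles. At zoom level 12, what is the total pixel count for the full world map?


tiles per axis = 2^12 = 4096
total tiles = 4096^2 = 16777216
pixels per axis = 4096 * 658 = 2695168
total pixels = 2695168^2 = 7263930548224

7263930548224 pixels


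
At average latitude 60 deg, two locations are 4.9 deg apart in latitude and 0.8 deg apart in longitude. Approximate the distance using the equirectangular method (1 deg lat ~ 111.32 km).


dlat_km = 4.9 * 111.32 = 545.468
dlon_km = 0.8 * 111.32 * cos(60) ≈ 44.528
dist = sqrt(545.468^2 + 44.528^2) ≈ 547.3 km

547.3 km


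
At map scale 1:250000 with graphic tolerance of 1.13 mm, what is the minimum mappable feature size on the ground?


ground = 1.13 mm * 250000 / 1000 = 282.5 m

282.5 m


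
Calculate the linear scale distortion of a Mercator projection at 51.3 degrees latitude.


SF = 1 / cos(51.3) = 1 / 0.625243 = 1.599

1.599


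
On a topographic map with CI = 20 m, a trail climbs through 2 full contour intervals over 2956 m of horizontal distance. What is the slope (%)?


elevation change = 2 * 20 = 40 m
slope = 40 / 2956 * 100 = 1.4%

1.4%


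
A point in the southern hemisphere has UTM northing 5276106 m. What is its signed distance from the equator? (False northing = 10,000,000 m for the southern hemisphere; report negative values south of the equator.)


For southern: actual = 5276106 - 10000000 = -4723894 m

-4723894 m


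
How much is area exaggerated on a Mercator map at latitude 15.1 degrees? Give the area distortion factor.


area_distortion = 1/cos^2(15.1) = 1.073

1.073


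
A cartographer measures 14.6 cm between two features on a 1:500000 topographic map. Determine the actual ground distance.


ground = 14.6 cm * 500000 / 100 = 73000.0 m = 73.0 km

73.0 km


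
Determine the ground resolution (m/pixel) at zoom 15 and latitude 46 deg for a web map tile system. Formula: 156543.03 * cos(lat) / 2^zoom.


res = 156543.03 * cos(46) / 2^15 = 156543.03 * 0.69465837 / 32768 = 3.32 m/pixel

3.32 m/pixel


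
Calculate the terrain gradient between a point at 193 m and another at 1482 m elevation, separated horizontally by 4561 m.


gradient = (1482 - 193) / 4561 = 1289 / 4561 = 0.2826

0.2826


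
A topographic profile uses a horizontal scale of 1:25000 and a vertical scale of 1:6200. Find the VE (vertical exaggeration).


VE = horizontal_scale / vertical_scale = 25000 / 6200 ≈ 4.0

4.0x


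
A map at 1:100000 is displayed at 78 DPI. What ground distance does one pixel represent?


pixel_cm = 2.54 / 78 ≈ 0.032564 cm
ground = pixel_cm * 100000 / 100 = 2.54 * 100000 / (78 * 100) = 254000 / 7800 ≈ 32.56 m

32.56 m


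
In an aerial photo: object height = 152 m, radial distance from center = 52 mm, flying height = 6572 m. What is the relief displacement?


d = h * r / H = 152 * 52 / 6572 = 1.2 mm

1.2 mm


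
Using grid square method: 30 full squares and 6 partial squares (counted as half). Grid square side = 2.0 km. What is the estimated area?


effective squares = 30 + 6 * 0.5 = 33.0
area = 33.0 * 4.0 = 132.0 km^2

132.0 km^2


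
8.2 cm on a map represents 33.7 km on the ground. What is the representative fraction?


ground = 33.7 km = 3370000 cm; RF denominator = ground / map = 3370000 / 8.2 ≈ 410976; RF = 1:410976

1:410976


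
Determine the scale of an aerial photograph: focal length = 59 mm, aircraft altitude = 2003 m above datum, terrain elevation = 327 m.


scale = f / (H - h) = 59 mm / 1676 m = 59 / 1676000 = 1:28407

1:28407


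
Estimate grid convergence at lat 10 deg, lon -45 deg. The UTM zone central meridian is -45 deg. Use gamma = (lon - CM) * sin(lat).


gamma = (-45 - -45) * sin(10) = 0 * 0.173648 = 0.0 degrees

0.0 degrees


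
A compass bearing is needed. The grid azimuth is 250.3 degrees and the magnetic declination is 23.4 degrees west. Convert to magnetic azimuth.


magnetic azimuth = grid azimuth - declination (east +ve)
mag_az = 250.3 - -23.4 = 273.7 degrees

273.7 degrees


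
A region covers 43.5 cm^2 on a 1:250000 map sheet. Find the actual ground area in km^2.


ground_area = 43.5 * (250000/100)^2 = 271875000.0 m^2 = 271.875 km^2

271.875 km^2


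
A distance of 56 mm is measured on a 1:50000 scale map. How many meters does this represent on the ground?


ground = 56 mm * 50000 / 1000 = 2800.0 m

2800.0 m


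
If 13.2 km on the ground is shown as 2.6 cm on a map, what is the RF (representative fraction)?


ground = 13.2 km = 1320000 cm; RF denominator = ground / map = 1320000 / 2.6 ≈ 507692; RF = 1:507692

1:507692


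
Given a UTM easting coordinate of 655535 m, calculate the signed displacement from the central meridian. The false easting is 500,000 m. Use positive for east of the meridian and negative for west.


displacement = 655535 - 500000 = 155535 m

155535 m


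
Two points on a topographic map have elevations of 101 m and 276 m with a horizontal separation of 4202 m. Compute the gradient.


gradient = (276 - 101) / 4202 = 175 / 4202 = 0.0416

0.0416


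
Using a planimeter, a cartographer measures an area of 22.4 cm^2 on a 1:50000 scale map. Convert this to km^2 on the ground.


ground_area = 22.4 * (50000/100)^2 = 5600000.0 m^2 = 5.6 km^2

5.6 km^2


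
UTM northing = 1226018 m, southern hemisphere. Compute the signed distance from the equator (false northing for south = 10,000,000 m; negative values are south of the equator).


For southern: actual = 1226018 - 10000000 = -8773982 m

-8773982 m


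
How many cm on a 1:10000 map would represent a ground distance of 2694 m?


map_cm = 2694 * 100 / 10000 = 26.94 cm

26.94 cm


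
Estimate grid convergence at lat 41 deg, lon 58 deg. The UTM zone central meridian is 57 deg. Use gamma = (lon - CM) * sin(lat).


gamma = (58 - 57) * sin(41) = 1 * 0.656059 = 0.656 degrees

0.656 degrees


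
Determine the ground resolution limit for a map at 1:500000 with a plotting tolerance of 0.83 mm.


ground = 0.83 mm * 500000 / 1000 = 415.0 m

415.0 m


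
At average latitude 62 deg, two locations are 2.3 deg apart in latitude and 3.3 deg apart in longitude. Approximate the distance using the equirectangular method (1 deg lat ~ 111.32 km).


dlat_km = 2.3 * 111.32 = 256.036
dlon_km = 3.3 * 111.32 * cos(62) ≈ 172.463
dist = sqrt(256.036^2 + 172.463^2) ≈ 308.7 km

308.7 km


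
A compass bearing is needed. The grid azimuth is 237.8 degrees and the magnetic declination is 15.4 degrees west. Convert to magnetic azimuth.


magnetic azimuth = grid azimuth - declination (east +ve)
mag_az = 237.8 - -15.4 = 253.2 degrees

253.2 degrees


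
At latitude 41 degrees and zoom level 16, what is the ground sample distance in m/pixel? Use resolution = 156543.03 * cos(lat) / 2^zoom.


res = 156543.03 * cos(41) / 2^16 = 156543.03 * 0.75470958 / 65536 = 1.8 m/pixel

1.8 m/pixel


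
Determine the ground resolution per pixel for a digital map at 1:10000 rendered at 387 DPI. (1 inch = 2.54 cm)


pixel_cm = 2.54 / 387 ≈ 0.006563 cm
ground = pixel_cm * 10000 / 100 = 2.54 * 10000 / (387 * 100) = 25400 / 38700 ≈ 0.66 m

0.66 m


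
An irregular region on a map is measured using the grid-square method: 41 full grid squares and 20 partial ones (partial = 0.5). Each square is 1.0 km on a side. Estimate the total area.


effective squares = 41 + 20 * 0.5 = 51.0
area = 51.0 * 1.0 = 51.0 km^2

51.0 km^2


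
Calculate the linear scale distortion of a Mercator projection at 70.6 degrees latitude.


SF = 1 / cos(70.6) = 1 / 0.332161 = 3.011

3.011


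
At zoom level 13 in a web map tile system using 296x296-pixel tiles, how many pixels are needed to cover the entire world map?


tiles per axis = 2^13 = 8192
total tiles = 8192^2 = 67108864
pixels per axis = 8192 * 296 = 2424832
total pixels = 2424832^2 = 5879810228224

5879810228224 pixels


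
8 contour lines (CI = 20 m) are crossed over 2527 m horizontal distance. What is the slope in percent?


elevation change = 8 * 20 = 160 m
slope = 160 / 2527 * 100 = 6.3%

6.3%


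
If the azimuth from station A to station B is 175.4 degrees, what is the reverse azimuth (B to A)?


back azimuth = (175.4 + 180) mod 360 = 355.4 degrees

355.4 degrees


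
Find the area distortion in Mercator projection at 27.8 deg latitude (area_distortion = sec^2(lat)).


area_distortion = 1/cos^2(27.8) = 1.278

1.278


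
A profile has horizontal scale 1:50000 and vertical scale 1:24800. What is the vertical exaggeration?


VE = horizontal_scale / vertical_scale = 50000 / 24800 ≈ 2.0

2.0x


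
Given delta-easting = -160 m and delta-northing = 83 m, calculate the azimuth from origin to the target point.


az = atan2(-160, 83) = -62.6 deg
adjusted to 0-360: 297.4 degrees

297.4 degrees


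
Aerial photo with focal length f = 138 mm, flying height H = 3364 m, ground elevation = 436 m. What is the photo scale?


scale = f / (H - h) = 138 mm / 2928 m = 138 / 2928000 = 1:21217

1:21217


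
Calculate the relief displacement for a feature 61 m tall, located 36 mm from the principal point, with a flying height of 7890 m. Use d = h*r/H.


d = h * r / H = 61 * 36 / 7890 = 0.28 mm

0.28 mm


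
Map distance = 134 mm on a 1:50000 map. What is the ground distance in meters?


ground = 134 mm * 50000 / 1000 = 6700.0 m

6700.0 m


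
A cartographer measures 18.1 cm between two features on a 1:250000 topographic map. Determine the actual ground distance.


ground = 18.1 cm * 250000 / 100 = 45250.0 m = 45.25 km

45.25 km


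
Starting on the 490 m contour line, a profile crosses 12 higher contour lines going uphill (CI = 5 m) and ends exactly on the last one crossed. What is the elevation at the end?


elevation = 490 + 12 * 5 = 550 m

550 m


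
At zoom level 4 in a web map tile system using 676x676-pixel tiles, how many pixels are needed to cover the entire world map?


tiles per axis = 2^4 = 16
total tiles = 16^2 = 256
pixels per axis = 16 * 676 = 10816
total pixels = 10816^2 = 116985856

116985856 pixels


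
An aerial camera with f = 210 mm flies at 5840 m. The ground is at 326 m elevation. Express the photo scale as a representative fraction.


scale = f / (H - h) = 210 mm / 5514 m = 210 / 5514000 = 1:26257

1:26257


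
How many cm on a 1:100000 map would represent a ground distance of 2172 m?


map_cm = 2172 * 100 / 100000 = 2.172 cm ≈ 2.17 cm

2.17 cm


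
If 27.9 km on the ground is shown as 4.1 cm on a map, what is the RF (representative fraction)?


ground = 27.9 km = 2790000 cm; RF denominator = ground / map = 2790000 / 4.1 ≈ 680488; RF = 1:680488

1:680488


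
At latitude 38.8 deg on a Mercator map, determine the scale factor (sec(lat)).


SF = 1 / cos(38.8) = 1 / 0.779338 = 1.283

1.283


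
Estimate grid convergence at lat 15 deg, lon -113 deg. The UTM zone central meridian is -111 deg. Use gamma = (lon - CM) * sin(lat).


gamma = (-113 - -111) * sin(15) = -2 * 0.258819 = -0.518 degrees

-0.518 degrees


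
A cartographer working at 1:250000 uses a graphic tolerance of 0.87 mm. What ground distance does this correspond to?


ground = 0.87 mm * 250000 / 1000 = 217.5 m

217.5 m


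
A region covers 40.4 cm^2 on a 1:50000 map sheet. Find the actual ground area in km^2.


ground_area = 40.4 * (50000/100)^2 = 10100000.0 m^2 = 10.1 km^2

10.1 km^2


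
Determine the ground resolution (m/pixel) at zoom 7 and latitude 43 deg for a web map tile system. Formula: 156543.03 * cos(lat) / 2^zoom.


res = 156543.03 * cos(43) / 2^7 = 156543.03 * 0.7313537 / 128 = 894.44 m/pixel

894.44 m/pixel


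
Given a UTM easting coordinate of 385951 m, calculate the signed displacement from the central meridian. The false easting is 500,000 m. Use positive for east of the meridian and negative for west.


displacement = 385951 - 500000 = -114049 m

-114049 m


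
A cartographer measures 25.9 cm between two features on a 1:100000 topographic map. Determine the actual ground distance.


ground = 25.9 cm * 100000 / 100 = 25900.0 m = 25.9 km

25.9 km


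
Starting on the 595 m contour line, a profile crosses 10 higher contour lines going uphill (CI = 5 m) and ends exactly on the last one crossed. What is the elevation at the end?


elevation = 595 + 10 * 5 = 645 m

645 m


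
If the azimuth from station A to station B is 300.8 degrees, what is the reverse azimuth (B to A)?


back azimuth = (300.8 + 180) mod 360 = 120.8 degrees

120.8 degrees


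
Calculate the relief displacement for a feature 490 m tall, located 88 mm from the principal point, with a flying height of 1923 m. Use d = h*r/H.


d = h * r / H = 490 * 88 / 1923 = 22.42 mm

22.42 mm


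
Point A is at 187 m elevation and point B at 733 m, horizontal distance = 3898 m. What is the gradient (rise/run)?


gradient = (733 - 187) / 3898 = 546 / 3898 = 0.1401

0.1401


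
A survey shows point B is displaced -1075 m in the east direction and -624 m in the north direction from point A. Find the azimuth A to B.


az = atan2(-1075, -624) = -120.1 deg
adjusted to 0-360: 239.9 degrees

239.9 degrees


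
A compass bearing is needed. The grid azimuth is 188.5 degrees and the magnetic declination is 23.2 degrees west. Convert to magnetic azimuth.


magnetic azimuth = grid azimuth - declination (east +ve)
mag_az = 188.5 - -23.2 = 211.7 degrees

211.7 degrees


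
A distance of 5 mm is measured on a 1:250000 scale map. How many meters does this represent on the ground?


ground = 5 mm * 250000 / 1000 = 1250.0 m

1250.0 m


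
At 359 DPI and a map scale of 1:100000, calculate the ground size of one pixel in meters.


pixel_cm = 2.54 / 359 ≈ 0.007075 cm
ground = pixel_cm * 100000 / 100 = 2.54 * 100000 / (359 * 100) = 254000 / 35900 ≈ 7.08 m

7.08 m


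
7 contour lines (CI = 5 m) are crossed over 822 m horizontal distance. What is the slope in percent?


elevation change = 7 * 5 = 35 m
slope = 35 / 822 * 100 = 4.3%

4.3%


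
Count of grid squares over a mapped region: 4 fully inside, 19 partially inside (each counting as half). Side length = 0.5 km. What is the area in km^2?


effective squares = 4 + 19 * 0.5 = 13.5
area = 13.5 * 0.25 = 3.375 km^2

3.375 km^2


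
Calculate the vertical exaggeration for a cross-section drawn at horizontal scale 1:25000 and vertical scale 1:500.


VE = horizontal_scale / vertical_scale = 25000 / 500 = 50.0

50.0x


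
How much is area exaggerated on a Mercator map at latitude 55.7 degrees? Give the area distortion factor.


area_distortion = 1/cos^2(55.7) = 3.149

3.149


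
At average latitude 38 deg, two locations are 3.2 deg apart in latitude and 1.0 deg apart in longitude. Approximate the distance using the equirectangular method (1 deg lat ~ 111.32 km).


dlat_km = 3.2 * 111.32 = 356.224
dlon_km = 1.0 * 111.32 * cos(38) ≈ 87.721
dist = sqrt(356.224^2 + 87.721^2) ≈ 366.9 km

366.9 km


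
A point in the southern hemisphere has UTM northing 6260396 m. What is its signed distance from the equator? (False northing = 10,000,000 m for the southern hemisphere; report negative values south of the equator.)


For southern: actual = 6260396 - 10000000 = -3739604 m

-3739604 m


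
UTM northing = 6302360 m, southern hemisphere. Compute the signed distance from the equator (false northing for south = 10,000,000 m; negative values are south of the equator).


For southern: actual = 6302360 - 10000000 = -3697640 m

-3697640 m


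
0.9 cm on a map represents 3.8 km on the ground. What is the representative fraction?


ground = 3.8 km = 380000 cm; RF denominator = ground / map = 380000 / 0.9 ≈ 422222; RF = 1:422222

1:422222


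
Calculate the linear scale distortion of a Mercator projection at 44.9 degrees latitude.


SF = 1 / cos(44.9) = 1 / 0.70834 = 1.412

1.412


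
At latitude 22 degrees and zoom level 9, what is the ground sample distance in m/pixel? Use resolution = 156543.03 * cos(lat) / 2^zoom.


res = 156543.03 * cos(22) / 2^9 = 156543.03 * 0.92718385 / 512 = 283.48 m/pixel

283.48 m/pixel


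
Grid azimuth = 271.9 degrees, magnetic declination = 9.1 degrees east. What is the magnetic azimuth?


magnetic azimuth = grid azimuth - declination (east +ve)
mag_az = 271.9 - 9.1 = 262.8 degrees

262.8 degrees


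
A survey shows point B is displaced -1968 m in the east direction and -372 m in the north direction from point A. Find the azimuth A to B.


az = atan2(-1968, -372) = -100.7 deg
adjusted to 0-360: 259.3 degrees

259.3 degrees


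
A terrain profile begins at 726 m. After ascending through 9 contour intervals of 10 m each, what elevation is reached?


elevation = 726 + 9 * 10 = 816 m

816 m


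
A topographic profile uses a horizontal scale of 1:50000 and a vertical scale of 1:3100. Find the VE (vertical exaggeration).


VE = horizontal_scale / vertical_scale = 50000 / 3100 ≈ 16.1

16.1x


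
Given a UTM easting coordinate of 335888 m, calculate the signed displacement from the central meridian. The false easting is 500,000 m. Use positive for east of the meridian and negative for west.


displacement = 335888 - 500000 = -164112 m

-164112 m


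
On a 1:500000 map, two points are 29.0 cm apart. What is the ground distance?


ground = 29.0 cm * 500000 / 100 = 145000.0 m = 145.0 km

145.0 km


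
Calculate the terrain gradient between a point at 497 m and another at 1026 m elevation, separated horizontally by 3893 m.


gradient = (1026 - 497) / 3893 = 529 / 3893 = 0.1359

0.1359


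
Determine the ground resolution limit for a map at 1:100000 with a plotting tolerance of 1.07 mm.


ground = 1.07 mm * 100000 / 1000 = 107.0 m

107.0 m


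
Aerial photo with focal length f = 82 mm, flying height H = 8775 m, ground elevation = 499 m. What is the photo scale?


scale = f / (H - h) = 82 mm / 8276 m = 82 / 8276000 = 1:100927

1:100927


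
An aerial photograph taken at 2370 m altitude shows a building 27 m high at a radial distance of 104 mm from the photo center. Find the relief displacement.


d = h * r / H = 27 * 104 / 2370 = 1.18 mm

1.18 mm


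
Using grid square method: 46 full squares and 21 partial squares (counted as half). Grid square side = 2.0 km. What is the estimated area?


effective squares = 46 + 21 * 0.5 = 56.5
area = 56.5 * 4.0 = 226.0 km^2

226.0 km^2


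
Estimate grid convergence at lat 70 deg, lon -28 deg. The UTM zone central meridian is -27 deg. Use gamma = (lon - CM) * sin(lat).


gamma = (-28 - -27) * sin(70) = -1 * 0.939693 = -0.94 degrees

-0.94 degrees


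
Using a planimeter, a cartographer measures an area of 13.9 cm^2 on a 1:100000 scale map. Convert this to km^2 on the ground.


ground_area = 13.9 * (100000/100)^2 = 13900000.0 m^2 = 13.9 km^2

13.9 km^2


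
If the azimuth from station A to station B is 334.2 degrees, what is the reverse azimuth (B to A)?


back azimuth = (334.2 + 180) mod 360 = 154.2 degrees

154.2 degrees


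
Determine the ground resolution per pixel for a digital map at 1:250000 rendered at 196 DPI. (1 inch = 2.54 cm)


pixel_cm = 2.54 / 196 ≈ 0.012959 cm
ground = pixel_cm * 250000 / 100 = 2.54 * 250000 / (196 * 100) = 635000 / 19600 ≈ 32.4 m

32.4 m


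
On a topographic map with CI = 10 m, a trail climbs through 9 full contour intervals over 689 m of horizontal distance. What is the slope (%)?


elevation change = 9 * 10 = 90 m
slope = 90 / 689 * 100 = 13.1%

13.1%


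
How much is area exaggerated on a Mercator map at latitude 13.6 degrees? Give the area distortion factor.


area_distortion = 1/cos^2(13.6) = 1.059

1.059


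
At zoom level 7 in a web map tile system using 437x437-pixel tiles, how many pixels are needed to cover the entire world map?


tiles per axis = 2^7 = 128
total tiles = 128^2 = 16384
pixels per axis = 128 * 437 = 55936
total pixels = 55936^2 = 3128836096

3128836096 pixels


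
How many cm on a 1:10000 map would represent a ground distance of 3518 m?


map_cm = 3518 * 100 / 10000 = 35.18 cm

35.18 cm


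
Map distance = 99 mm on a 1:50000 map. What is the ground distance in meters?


ground = 99 mm * 50000 / 1000 = 4950.0 m

4950.0 m


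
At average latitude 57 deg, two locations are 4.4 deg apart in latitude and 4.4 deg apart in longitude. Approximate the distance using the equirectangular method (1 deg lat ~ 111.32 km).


dlat_km = 4.4 * 111.32 = 489.808
dlon_km = 4.4 * 111.32 * cos(57) ≈ 266.769
dist = sqrt(489.808^2 + 266.769^2) ≈ 557.7 km

557.7 km


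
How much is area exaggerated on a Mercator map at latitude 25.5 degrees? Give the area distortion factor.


area_distortion = 1/cos^2(25.5) = 1.228

1.228


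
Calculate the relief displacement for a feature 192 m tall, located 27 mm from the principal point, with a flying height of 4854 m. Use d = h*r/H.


d = h * r / H = 192 * 27 / 4854 = 1.07 mm

1.07 mm


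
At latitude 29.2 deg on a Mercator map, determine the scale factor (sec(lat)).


SF = 1 / cos(29.2) = 1 / 0.872922 = 1.146

1.146


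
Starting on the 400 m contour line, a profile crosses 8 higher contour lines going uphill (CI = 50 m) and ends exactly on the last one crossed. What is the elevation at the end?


elevation = 400 + 8 * 50 = 800 m

800 m


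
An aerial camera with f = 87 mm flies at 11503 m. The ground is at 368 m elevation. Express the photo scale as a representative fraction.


scale = f / (H - h) = 87 mm / 11135 m = 87 / 11135000 = 1:127989

1:127989


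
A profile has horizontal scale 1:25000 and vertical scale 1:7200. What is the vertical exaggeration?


VE = horizontal_scale / vertical_scale = 25000 / 7200 ≈ 3.5

3.5x


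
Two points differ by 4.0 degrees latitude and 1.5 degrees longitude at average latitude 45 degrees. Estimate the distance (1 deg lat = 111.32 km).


dlat_km = 4.0 * 111.32 = 445.28
dlon_km = 1.5 * 111.32 * cos(45) ≈ 118.073
dist = sqrt(445.28^2 + 118.073^2) ≈ 460.7 km

460.7 km


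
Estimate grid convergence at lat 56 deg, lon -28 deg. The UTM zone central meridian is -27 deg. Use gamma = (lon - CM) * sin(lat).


gamma = (-28 - -27) * sin(56) = -1 * 0.829038 = -0.829 degrees

-0.829 degrees


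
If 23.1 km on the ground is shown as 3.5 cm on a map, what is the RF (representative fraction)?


ground = 23.1 km = 2310000 cm; RF denominator = ground / map = 2310000 / 3.5 = 660000; RF = 1:660000

1:660000


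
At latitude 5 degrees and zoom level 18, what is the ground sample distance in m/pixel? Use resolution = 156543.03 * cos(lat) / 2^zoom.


res = 156543.03 * cos(5) / 2^18 = 156543.03 * 0.9961947 / 262144 = 0.59 m/pixel

0.59 m/pixel


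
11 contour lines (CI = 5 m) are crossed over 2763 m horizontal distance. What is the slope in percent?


elevation change = 11 * 5 = 55 m
slope = 55 / 2763 * 100 = 2.0%

2.0%


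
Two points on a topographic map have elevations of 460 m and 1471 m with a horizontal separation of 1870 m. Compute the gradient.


gradient = (1471 - 460) / 1870 = 1011 / 1870 = 0.5406

0.5406


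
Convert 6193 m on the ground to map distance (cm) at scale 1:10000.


map_cm = 6193 * 100 / 10000 = 61.93 cm

61.93 cm


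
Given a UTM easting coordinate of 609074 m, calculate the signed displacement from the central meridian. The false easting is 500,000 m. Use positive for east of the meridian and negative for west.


displacement = 609074 - 500000 = 109074 m

109074 m


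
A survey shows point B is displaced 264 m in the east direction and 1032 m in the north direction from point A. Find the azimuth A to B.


az = atan2(264, 1032) = 14.3 deg
adjusted to 0-360: 14.3 degrees

14.3 degrees


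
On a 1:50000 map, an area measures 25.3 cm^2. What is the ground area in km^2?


ground_area = 25.3 * (50000/100)^2 = 6325000.0 m^2 = 6.325 km^2

6.325 km^2


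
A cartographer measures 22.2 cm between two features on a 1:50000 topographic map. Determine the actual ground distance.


ground = 22.2 cm * 50000 / 100 = 11100.0 m = 11.1 km

11.1 km


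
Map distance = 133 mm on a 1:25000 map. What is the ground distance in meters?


ground = 133 mm * 25000 / 1000 = 3325.0 m

3325.0 m


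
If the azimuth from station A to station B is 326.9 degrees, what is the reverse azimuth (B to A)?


back azimuth = (326.9 + 180) mod 360 = 146.9 degrees

146.9 degrees


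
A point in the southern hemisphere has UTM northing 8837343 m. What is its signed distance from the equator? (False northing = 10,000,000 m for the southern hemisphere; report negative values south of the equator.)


For southern: actual = 8837343 - 10000000 = -1162657 m

-1162657 m


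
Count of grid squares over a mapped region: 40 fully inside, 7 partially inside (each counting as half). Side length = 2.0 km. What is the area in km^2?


effective squares = 40 + 7 * 0.5 = 43.5
area = 43.5 * 4.0 = 174.0 km^2

174.0 km^2


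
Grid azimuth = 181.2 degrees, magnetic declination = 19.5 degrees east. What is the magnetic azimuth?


magnetic azimuth = grid azimuth - declination (east +ve)
mag_az = 181.2 - 19.5 = 161.7 degrees

161.7 degrees


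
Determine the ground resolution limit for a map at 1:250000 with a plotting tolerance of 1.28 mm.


ground = 1.28 mm * 250000 / 1000 = 320.0 m

320.0 m


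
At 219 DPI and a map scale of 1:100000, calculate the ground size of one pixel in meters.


pixel_cm = 2.54 / 219 ≈ 0.011598 cm
ground = pixel_cm * 100000 / 100 = 2.54 * 100000 / (219 * 100) = 254000 / 21900 ≈ 11.6 m

11.6 m


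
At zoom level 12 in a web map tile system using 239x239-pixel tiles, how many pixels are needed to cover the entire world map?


tiles per axis = 2^12 = 4096
total tiles = 4096^2 = 16777216
pixels per axis = 4096 * 239 = 978944
total pixels = 978944^2 = 958331355136

958331355136 pixels


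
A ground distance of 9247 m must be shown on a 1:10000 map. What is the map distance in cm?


map_cm = 9247 * 100 / 10000 = 92.47 cm

92.47 cm


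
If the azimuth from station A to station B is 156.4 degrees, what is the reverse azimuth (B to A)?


back azimuth = (156.4 + 180) mod 360 = 336.4 degrees

336.4 degrees


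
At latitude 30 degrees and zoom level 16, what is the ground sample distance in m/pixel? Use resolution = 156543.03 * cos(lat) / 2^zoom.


res = 156543.03 * cos(30) / 2^16 = 156543.03 * 0.8660254 / 65536 = 2.07 m/pixel

2.07 m/pixel


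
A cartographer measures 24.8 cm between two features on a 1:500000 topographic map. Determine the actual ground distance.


ground = 24.8 cm * 500000 / 100 = 124000.0 m = 124.0 km

124.0 km


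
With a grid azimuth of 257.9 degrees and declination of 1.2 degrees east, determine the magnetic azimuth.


magnetic azimuth = grid azimuth - declination (east +ve)
mag_az = 257.9 - 1.2 = 256.7 degrees

256.7 degrees


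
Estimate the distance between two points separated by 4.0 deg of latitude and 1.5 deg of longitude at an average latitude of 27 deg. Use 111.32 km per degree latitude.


dlat_km = 4.0 * 111.32 = 445.28
dlon_km = 1.5 * 111.32 * cos(27) ≈ 148.78
dist = sqrt(445.28^2 + 148.78^2) ≈ 469.5 km

469.5 km


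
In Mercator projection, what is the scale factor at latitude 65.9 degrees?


SF = 1 / cos(65.9) = 1 / 0.40833 = 2.449

2.449


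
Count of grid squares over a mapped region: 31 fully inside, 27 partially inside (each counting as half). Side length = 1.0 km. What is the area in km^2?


effective squares = 31 + 27 * 0.5 = 44.5
area = 44.5 * 1.0 = 44.5 km^2

44.5 km^2


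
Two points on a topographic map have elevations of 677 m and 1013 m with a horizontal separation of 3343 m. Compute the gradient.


gradient = (1013 - 677) / 3343 = 336 / 3343 = 0.1005

0.1005


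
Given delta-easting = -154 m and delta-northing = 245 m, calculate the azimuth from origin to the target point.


az = atan2(-154, 245) = -32.2 deg
adjusted to 0-360: 327.8 degrees

327.8 degrees


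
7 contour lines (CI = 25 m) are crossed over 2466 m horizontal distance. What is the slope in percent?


elevation change = 7 * 25 = 175 m
slope = 175 / 2466 * 100 = 7.1%

7.1%


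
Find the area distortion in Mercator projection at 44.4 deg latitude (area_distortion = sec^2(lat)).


area_distortion = 1/cos^2(44.4) = 1.959

1.959


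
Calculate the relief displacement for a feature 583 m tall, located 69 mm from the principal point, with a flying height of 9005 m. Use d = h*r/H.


d = h * r / H = 583 * 69 / 9005 = 4.47 mm

4.47 mm


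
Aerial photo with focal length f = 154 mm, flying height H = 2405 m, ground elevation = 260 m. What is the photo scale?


scale = f / (H - h) = 154 mm / 2145 m = 154 / 2145000 = 1:13929

1:13929


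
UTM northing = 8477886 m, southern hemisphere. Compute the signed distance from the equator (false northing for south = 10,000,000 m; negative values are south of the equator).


For southern: actual = 8477886 - 10000000 = -1522114 m

-1522114 m


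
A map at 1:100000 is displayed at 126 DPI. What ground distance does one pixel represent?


pixel_cm = 2.54 / 126 ≈ 0.020159 cm
ground = pixel_cm * 100000 / 100 = 2.54 * 100000 / (126 * 100) = 254000 / 12600 ≈ 20.16 m

20.16 m


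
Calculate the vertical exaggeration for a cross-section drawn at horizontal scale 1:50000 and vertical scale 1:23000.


VE = horizontal_scale / vertical_scale = 50000 / 23000 ≈ 2.2

2.2x


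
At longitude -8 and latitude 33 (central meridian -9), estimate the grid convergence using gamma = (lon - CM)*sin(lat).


gamma = (-8 - -9) * sin(33) = 1 * 0.544639 = 0.545 degrees

0.545 degrees


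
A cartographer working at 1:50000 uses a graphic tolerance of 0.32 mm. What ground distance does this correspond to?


ground = 0.32 mm * 50000 / 1000 = 16.0 m

16.0 m


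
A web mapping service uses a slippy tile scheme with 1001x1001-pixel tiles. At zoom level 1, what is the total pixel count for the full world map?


tiles per axis = 2^1 = 2
total tiles = 2^2 = 4
pixels per axis = 2 * 1001 = 2002
total pixels = 2002^2 = 4008004

4008004 pixels


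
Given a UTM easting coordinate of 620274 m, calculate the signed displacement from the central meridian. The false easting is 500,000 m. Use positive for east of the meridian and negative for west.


displacement = 620274 - 500000 = 120274 m

120274 m


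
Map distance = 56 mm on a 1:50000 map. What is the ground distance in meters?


ground = 56 mm * 50000 / 1000 = 2800.0 m

2800.0 m


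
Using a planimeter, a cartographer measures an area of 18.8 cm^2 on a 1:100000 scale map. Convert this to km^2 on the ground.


ground_area = 18.8 * (100000/100)^2 = 18800000.0 m^2 = 18.8 km^2

18.8 km^2


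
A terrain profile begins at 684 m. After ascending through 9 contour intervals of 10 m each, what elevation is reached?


elevation = 684 + 9 * 10 = 774 m

774 m


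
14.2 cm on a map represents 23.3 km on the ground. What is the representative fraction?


ground = 23.3 km = 2330000 cm; RF denominator = ground / map = 2330000 / 14.2 ≈ 164085; RF = 1:164085

1:164085


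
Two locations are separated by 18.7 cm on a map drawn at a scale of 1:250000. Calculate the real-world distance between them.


ground = 18.7 cm * 250000 / 100 = 46750.0 m = 46.75 km

46.75 km


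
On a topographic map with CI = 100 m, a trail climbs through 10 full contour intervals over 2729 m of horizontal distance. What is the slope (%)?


elevation change = 10 * 100 = 1000 m
slope = 1000 / 2729 * 100 = 36.6%

36.6%


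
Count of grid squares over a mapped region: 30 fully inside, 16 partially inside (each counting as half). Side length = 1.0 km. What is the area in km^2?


effective squares = 30 + 16 * 0.5 = 38.0
area = 38.0 * 1.0 = 38.0 km^2

38.0 km^2


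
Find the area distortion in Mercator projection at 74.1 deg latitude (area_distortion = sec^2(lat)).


area_distortion = 1/cos^2(74.1) = 13.324

13.324


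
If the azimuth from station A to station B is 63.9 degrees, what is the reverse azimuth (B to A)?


back azimuth = (63.9 + 180) mod 360 = 243.9 degrees

243.9 degrees


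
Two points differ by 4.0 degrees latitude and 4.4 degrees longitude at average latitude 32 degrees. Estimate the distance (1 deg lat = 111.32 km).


dlat_km = 4.0 * 111.32 = 445.28
dlon_km = 4.4 * 111.32 * cos(32) ≈ 415.381
dist = sqrt(445.28^2 + 415.381^2) ≈ 608.9 km

608.9 km


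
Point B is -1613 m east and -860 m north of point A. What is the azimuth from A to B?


az = atan2(-1613, -860) = -118.1 deg
adjusted to 0-360: 241.9 degrees

241.9 degrees


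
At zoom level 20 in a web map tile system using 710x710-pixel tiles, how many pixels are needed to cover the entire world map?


tiles per axis = 2^20 = 1048576
total tiles = 1048576^2 = 1099511627776
pixels per axis = 1048576 * 710 = 744488960
total pixels = 744488960^2 = 554263811561881600

554263811561881600 pixels


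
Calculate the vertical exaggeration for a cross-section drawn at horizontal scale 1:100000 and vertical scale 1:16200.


VE = horizontal_scale / vertical_scale = 100000 / 16200 ≈ 6.2

6.2x


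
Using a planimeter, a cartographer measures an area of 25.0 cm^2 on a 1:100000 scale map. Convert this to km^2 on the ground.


ground_area = 25.0 * (100000/100)^2 = 25000000.0 m^2 = 25.0 km^2

25.0 km^2
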